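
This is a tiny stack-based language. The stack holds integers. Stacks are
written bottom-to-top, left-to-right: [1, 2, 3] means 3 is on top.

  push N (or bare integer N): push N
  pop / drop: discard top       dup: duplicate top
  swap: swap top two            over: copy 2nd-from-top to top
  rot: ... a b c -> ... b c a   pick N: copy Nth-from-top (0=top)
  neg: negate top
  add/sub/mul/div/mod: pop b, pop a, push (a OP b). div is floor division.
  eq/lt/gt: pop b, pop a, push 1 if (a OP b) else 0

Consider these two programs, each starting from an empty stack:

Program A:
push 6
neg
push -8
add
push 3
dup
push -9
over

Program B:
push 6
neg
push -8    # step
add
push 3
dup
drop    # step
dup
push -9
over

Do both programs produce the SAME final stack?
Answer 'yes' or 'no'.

Answer: yes

Derivation:
Program A trace:
  After 'push 6': [6]
  After 'neg': [-6]
  After 'push -8': [-6, -8]
  After 'add': [-14]
  After 'push 3': [-14, 3]
  After 'dup': [-14, 3, 3]
  After 'push -9': [-14, 3, 3, -9]
  After 'over': [-14, 3, 3, -9, 3]
Program A final stack: [-14, 3, 3, -9, 3]

Program B trace:
  After 'push 6': [6]
  After 'neg': [-6]
  After 'push -8': [-6, -8]
  After 'add': [-14]
  After 'push 3': [-14, 3]
  After 'dup': [-14, 3, 3]
  After 'drop': [-14, 3]
  After 'dup': [-14, 3, 3]
  After 'push -9': [-14, 3, 3, -9]
  After 'over': [-14, 3, 3, -9, 3]
Program B final stack: [-14, 3, 3, -9, 3]
Same: yes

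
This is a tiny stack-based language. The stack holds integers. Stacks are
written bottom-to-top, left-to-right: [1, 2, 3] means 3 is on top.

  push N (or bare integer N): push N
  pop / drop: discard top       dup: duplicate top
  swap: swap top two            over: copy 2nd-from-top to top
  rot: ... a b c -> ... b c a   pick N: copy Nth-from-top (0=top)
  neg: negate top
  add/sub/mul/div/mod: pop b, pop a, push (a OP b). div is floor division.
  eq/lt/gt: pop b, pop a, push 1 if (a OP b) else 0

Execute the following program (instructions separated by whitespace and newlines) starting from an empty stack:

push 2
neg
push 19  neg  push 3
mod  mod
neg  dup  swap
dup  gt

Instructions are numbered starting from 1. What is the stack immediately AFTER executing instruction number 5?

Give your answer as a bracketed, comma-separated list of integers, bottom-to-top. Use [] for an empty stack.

Step 1 ('push 2'): [2]
Step 2 ('neg'): [-2]
Step 3 ('push 19'): [-2, 19]
Step 4 ('neg'): [-2, -19]
Step 5 ('push 3'): [-2, -19, 3]

Answer: [-2, -19, 3]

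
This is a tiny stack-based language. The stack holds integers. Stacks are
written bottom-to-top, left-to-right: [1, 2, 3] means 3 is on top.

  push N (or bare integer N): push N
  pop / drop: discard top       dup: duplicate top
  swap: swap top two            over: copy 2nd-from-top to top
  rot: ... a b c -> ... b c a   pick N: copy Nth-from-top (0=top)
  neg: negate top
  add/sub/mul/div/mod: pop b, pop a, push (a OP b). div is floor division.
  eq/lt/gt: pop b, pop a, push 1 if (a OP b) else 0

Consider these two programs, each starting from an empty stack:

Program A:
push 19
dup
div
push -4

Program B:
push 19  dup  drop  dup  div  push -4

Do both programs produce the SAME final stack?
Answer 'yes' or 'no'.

Answer: yes

Derivation:
Program A trace:
  After 'push 19': [19]
  After 'dup': [19, 19]
  After 'div': [1]
  After 'push -4': [1, -4]
Program A final stack: [1, -4]

Program B trace:
  After 'push 19': [19]
  After 'dup': [19, 19]
  After 'drop': [19]
  After 'dup': [19, 19]
  After 'div': [1]
  After 'push -4': [1, -4]
Program B final stack: [1, -4]
Same: yes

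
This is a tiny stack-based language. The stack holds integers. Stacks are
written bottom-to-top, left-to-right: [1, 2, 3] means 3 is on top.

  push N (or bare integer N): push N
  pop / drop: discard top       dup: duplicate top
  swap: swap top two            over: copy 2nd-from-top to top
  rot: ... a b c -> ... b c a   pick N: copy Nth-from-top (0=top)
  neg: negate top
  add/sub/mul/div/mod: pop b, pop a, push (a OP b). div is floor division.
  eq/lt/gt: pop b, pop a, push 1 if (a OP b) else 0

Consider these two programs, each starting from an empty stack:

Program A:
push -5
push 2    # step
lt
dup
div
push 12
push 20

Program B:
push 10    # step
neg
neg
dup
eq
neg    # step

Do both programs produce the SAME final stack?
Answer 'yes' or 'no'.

Answer: no

Derivation:
Program A trace:
  After 'push -5': [-5]
  After 'push 2': [-5, 2]
  After 'lt': [1]
  After 'dup': [1, 1]
  After 'div': [1]
  After 'push 12': [1, 12]
  After 'push 20': [1, 12, 20]
Program A final stack: [1, 12, 20]

Program B trace:
  After 'push 10': [10]
  After 'neg': [-10]
  After 'neg': [10]
  After 'dup': [10, 10]
  After 'eq': [1]
  After 'neg': [-1]
Program B final stack: [-1]
Same: no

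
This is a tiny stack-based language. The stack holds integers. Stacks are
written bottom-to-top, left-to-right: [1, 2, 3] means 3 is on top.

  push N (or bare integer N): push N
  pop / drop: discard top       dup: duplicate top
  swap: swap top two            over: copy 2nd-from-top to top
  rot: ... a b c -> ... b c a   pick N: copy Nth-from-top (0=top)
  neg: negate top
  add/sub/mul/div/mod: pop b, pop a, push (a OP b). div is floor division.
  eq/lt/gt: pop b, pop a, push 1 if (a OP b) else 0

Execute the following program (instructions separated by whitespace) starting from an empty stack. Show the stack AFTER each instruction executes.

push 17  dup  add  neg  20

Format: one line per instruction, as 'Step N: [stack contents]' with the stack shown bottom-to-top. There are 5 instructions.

Step 1: [17]
Step 2: [17, 17]
Step 3: [34]
Step 4: [-34]
Step 5: [-34, 20]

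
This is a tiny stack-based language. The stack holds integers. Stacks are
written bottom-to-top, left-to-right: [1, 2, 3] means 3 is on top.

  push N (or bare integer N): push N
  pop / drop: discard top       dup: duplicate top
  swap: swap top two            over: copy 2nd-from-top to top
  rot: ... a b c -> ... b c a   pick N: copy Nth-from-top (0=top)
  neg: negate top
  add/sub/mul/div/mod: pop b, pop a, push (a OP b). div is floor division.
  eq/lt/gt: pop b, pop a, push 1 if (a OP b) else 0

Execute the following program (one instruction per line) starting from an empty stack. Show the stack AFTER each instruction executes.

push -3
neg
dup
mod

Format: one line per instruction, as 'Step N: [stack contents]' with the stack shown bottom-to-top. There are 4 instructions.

Step 1: [-3]
Step 2: [3]
Step 3: [3, 3]
Step 4: [0]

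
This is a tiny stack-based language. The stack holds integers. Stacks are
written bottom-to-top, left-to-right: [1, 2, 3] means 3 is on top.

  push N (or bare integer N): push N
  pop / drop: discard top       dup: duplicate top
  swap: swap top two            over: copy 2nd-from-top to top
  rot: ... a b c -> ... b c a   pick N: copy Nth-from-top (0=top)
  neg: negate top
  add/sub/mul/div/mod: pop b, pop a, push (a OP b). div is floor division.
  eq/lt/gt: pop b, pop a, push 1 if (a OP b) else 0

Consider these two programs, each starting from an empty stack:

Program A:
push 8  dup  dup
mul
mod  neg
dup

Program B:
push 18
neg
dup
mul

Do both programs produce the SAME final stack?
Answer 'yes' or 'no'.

Answer: no

Derivation:
Program A trace:
  After 'push 8': [8]
  After 'dup': [8, 8]
  After 'dup': [8, 8, 8]
  After 'mul': [8, 64]
  After 'mod': [8]
  After 'neg': [-8]
  After 'dup': [-8, -8]
Program A final stack: [-8, -8]

Program B trace:
  After 'push 18': [18]
  After 'neg': [-18]
  After 'dup': [-18, -18]
  After 'mul': [324]
Program B final stack: [324]
Same: no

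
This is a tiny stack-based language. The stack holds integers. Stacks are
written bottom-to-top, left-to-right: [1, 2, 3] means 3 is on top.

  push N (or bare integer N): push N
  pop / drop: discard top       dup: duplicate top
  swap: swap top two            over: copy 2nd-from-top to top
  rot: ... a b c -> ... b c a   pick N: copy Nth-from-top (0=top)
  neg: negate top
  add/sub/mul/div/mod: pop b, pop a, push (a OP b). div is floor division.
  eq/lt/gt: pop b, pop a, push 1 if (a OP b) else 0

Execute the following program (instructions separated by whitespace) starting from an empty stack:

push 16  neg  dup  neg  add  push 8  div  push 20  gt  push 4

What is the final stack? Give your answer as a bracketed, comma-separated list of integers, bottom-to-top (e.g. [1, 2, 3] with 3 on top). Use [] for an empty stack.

After 'push 16': [16]
After 'neg': [-16]
After 'dup': [-16, -16]
After 'neg': [-16, 16]
After 'add': [0]
After 'push 8': [0, 8]
After 'div': [0]
After 'push 20': [0, 20]
After 'gt': [0]
After 'push 4': [0, 4]

Answer: [0, 4]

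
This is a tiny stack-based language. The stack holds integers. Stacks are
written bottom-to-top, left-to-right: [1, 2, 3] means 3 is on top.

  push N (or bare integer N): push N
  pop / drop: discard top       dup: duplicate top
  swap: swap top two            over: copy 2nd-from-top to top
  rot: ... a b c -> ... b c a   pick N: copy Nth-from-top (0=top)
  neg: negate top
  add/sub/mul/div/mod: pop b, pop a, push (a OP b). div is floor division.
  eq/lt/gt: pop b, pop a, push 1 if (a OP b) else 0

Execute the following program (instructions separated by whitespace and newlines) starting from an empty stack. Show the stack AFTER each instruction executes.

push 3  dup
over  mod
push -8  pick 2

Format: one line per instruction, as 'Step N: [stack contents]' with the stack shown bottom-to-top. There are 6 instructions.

Step 1: [3]
Step 2: [3, 3]
Step 3: [3, 3, 3]
Step 4: [3, 0]
Step 5: [3, 0, -8]
Step 6: [3, 0, -8, 3]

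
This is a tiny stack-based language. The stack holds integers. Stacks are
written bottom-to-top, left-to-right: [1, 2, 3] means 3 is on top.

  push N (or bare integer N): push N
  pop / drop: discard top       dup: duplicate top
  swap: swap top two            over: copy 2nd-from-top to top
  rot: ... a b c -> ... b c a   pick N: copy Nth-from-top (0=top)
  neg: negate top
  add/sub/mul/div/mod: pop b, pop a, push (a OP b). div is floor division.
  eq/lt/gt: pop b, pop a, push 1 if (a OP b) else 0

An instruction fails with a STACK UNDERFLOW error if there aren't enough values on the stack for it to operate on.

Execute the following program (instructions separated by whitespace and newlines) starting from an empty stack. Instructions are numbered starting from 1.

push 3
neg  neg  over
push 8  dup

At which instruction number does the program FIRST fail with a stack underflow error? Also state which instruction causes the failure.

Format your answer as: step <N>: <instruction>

Step 1 ('push 3'): stack = [3], depth = 1
Step 2 ('neg'): stack = [-3], depth = 1
Step 3 ('neg'): stack = [3], depth = 1
Step 4 ('over'): needs 2 value(s) but depth is 1 — STACK UNDERFLOW

Answer: step 4: over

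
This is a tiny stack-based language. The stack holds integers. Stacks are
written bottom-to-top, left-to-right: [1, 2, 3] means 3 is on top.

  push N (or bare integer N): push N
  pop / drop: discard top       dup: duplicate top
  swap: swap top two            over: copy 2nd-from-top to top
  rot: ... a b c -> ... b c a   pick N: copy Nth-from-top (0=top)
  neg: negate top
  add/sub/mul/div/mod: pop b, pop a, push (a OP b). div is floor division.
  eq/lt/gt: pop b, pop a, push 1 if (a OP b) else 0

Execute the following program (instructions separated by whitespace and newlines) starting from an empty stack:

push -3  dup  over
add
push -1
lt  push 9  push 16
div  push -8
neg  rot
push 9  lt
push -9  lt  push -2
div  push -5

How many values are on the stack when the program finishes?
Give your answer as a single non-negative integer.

After 'push -3': stack = [-3] (depth 1)
After 'dup': stack = [-3, -3] (depth 2)
After 'over': stack = [-3, -3, -3] (depth 3)
After 'add': stack = [-3, -6] (depth 2)
After 'push -1': stack = [-3, -6, -1] (depth 3)
After 'lt': stack = [-3, 1] (depth 2)
After 'push 9': stack = [-3, 1, 9] (depth 3)
After 'push 16': stack = [-3, 1, 9, 16] (depth 4)
After 'div': stack = [-3, 1, 0] (depth 3)
After 'push -8': stack = [-3, 1, 0, -8] (depth 4)
After 'neg': stack = [-3, 1, 0, 8] (depth 4)
After 'rot': stack = [-3, 0, 8, 1] (depth 4)
After 'push 9': stack = [-3, 0, 8, 1, 9] (depth 5)
After 'lt': stack = [-3, 0, 8, 1] (depth 4)
After 'push -9': stack = [-3, 0, 8, 1, -9] (depth 5)
After 'lt': stack = [-3, 0, 8, 0] (depth 4)
After 'push -2': stack = [-3, 0, 8, 0, -2] (depth 5)
After 'div': stack = [-3, 0, 8, 0] (depth 4)
After 'push -5': stack = [-3, 0, 8, 0, -5] (depth 5)

Answer: 5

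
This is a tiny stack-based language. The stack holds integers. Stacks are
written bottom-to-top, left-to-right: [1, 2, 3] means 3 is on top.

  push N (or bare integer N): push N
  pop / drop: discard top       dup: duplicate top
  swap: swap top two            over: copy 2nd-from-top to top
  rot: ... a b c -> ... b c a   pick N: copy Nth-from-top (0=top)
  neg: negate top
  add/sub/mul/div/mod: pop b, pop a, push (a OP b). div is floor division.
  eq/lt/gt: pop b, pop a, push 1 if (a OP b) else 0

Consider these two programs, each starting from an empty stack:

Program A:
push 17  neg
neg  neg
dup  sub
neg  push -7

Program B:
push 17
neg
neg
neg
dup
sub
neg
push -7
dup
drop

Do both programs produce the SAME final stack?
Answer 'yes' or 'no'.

Answer: yes

Derivation:
Program A trace:
  After 'push 17': [17]
  After 'neg': [-17]
  After 'neg': [17]
  After 'neg': [-17]
  After 'dup': [-17, -17]
  After 'sub': [0]
  After 'neg': [0]
  After 'push -7': [0, -7]
Program A final stack: [0, -7]

Program B trace:
  After 'push 17': [17]
  After 'neg': [-17]
  After 'neg': [17]
  After 'neg': [-17]
  After 'dup': [-17, -17]
  After 'sub': [0]
  After 'neg': [0]
  After 'push -7': [0, -7]
  After 'dup': [0, -7, -7]
  After 'drop': [0, -7]
Program B final stack: [0, -7]
Same: yes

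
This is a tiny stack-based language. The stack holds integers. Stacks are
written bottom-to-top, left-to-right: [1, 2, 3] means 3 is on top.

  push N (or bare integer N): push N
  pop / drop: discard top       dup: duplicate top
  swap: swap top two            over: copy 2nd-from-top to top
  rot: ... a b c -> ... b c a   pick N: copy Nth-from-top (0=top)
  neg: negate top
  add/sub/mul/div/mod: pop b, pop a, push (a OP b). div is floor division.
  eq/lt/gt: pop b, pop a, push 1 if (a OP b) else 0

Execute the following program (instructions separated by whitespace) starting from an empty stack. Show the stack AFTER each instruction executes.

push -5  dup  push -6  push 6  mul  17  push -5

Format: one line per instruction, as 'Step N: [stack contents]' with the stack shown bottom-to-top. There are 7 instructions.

Step 1: [-5]
Step 2: [-5, -5]
Step 3: [-5, -5, -6]
Step 4: [-5, -5, -6, 6]
Step 5: [-5, -5, -36]
Step 6: [-5, -5, -36, 17]
Step 7: [-5, -5, -36, 17, -5]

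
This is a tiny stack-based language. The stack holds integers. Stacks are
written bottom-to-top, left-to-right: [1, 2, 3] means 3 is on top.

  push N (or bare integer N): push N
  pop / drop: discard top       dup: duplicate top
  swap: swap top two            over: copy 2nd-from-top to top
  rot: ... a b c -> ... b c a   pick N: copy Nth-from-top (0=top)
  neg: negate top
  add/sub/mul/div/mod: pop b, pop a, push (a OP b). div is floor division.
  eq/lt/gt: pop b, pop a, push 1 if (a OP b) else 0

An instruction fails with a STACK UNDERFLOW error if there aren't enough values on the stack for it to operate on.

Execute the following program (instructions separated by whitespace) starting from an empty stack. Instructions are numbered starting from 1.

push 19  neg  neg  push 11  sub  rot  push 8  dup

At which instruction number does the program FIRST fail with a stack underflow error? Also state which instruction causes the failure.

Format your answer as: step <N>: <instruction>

Answer: step 6: rot

Derivation:
Step 1 ('push 19'): stack = [19], depth = 1
Step 2 ('neg'): stack = [-19], depth = 1
Step 3 ('neg'): stack = [19], depth = 1
Step 4 ('push 11'): stack = [19, 11], depth = 2
Step 5 ('sub'): stack = [8], depth = 1
Step 6 ('rot'): needs 3 value(s) but depth is 1 — STACK UNDERFLOW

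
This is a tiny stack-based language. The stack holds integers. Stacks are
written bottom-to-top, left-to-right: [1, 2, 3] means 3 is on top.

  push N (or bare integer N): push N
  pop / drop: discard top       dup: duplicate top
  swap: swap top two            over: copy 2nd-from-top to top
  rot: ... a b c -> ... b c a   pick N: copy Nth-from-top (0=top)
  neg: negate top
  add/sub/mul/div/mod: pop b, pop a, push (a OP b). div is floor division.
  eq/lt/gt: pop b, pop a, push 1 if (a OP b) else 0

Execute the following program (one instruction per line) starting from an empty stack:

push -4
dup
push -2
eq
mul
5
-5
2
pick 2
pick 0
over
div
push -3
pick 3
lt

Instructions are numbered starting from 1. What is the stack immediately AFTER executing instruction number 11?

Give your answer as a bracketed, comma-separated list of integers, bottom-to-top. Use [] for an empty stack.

Answer: [0, 5, -5, 2, 5, 5, 5]

Derivation:
Step 1 ('push -4'): [-4]
Step 2 ('dup'): [-4, -4]
Step 3 ('push -2'): [-4, -4, -2]
Step 4 ('eq'): [-4, 0]
Step 5 ('mul'): [0]
Step 6 ('5'): [0, 5]
Step 7 ('-5'): [0, 5, -5]
Step 8 ('2'): [0, 5, -5, 2]
Step 9 ('pick 2'): [0, 5, -5, 2, 5]
Step 10 ('pick 0'): [0, 5, -5, 2, 5, 5]
Step 11 ('over'): [0, 5, -5, 2, 5, 5, 5]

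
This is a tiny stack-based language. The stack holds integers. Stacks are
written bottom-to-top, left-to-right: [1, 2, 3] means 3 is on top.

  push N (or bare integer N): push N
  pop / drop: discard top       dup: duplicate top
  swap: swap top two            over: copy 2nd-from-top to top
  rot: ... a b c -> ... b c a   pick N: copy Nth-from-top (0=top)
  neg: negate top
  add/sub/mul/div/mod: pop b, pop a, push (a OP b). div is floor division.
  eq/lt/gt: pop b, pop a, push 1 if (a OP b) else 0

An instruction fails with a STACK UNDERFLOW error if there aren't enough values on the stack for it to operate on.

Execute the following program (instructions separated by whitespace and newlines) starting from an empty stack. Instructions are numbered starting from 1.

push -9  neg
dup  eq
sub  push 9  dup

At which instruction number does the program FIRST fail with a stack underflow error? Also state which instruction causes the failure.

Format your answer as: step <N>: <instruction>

Step 1 ('push -9'): stack = [-9], depth = 1
Step 2 ('neg'): stack = [9], depth = 1
Step 3 ('dup'): stack = [9, 9], depth = 2
Step 4 ('eq'): stack = [1], depth = 1
Step 5 ('sub'): needs 2 value(s) but depth is 1 — STACK UNDERFLOW

Answer: step 5: sub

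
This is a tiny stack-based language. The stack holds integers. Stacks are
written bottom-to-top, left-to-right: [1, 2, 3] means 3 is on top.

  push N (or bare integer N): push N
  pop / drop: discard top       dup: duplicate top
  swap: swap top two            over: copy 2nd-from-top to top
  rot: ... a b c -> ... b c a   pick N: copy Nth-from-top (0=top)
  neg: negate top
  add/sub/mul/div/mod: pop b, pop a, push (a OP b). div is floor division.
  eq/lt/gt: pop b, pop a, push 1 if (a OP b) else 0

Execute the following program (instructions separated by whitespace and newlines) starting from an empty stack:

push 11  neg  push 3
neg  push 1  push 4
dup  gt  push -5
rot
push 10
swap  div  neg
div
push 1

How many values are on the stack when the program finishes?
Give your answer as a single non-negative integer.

Answer: 5

Derivation:
After 'push 11': stack = [11] (depth 1)
After 'neg': stack = [-11] (depth 1)
After 'push 3': stack = [-11, 3] (depth 2)
After 'neg': stack = [-11, -3] (depth 2)
After 'push 1': stack = [-11, -3, 1] (depth 3)
After 'push 4': stack = [-11, -3, 1, 4] (depth 4)
After 'dup': stack = [-11, -3, 1, 4, 4] (depth 5)
After 'gt': stack = [-11, -3, 1, 0] (depth 4)
After 'push -5': stack = [-11, -3, 1, 0, -5] (depth 5)
After 'rot': stack = [-11, -3, 0, -5, 1] (depth 5)
After 'push 10': stack = [-11, -3, 0, -5, 1, 10] (depth 6)
After 'swap': stack = [-11, -3, 0, -5, 10, 1] (depth 6)
After 'div': stack = [-11, -3, 0, -5, 10] (depth 5)
After 'neg': stack = [-11, -3, 0, -5, -10] (depth 5)
After 'div': stack = [-11, -3, 0, 0] (depth 4)
After 'push 1': stack = [-11, -3, 0, 0, 1] (depth 5)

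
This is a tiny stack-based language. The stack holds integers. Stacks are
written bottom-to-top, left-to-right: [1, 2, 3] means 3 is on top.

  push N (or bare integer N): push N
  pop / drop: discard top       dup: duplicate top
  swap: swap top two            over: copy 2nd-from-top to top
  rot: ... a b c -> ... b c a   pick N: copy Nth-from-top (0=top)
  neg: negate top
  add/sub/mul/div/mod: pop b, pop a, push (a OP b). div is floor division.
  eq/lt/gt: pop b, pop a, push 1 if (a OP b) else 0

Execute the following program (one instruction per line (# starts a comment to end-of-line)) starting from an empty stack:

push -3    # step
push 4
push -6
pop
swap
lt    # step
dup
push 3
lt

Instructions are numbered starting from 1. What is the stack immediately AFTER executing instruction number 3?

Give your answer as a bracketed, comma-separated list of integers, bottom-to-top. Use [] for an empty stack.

Step 1 ('push -3'): [-3]
Step 2 ('push 4'): [-3, 4]
Step 3 ('push -6'): [-3, 4, -6]

Answer: [-3, 4, -6]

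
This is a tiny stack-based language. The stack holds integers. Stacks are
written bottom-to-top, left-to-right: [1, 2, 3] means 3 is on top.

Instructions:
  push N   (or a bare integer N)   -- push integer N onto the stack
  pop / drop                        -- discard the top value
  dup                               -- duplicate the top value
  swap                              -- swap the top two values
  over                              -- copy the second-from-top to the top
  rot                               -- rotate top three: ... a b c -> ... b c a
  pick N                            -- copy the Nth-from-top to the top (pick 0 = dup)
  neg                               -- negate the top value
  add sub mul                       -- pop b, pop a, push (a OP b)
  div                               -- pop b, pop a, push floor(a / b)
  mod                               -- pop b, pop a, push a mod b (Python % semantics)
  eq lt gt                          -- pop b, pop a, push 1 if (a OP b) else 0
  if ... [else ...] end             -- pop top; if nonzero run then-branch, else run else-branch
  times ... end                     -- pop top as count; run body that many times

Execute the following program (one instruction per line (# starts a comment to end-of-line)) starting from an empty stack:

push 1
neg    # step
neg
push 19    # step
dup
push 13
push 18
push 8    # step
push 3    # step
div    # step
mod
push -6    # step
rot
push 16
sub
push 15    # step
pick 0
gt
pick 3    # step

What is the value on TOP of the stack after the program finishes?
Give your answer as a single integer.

After 'push 1': [1]
After 'neg': [-1]
After 'neg': [1]
After 'push 19': [1, 19]
After 'dup': [1, 19, 19]
After 'push 13': [1, 19, 19, 13]
After 'push 18': [1, 19, 19, 13, 18]
After 'push 8': [1, 19, 19, 13, 18, 8]
After 'push 3': [1, 19, 19, 13, 18, 8, 3]
After 'div': [1, 19, 19, 13, 18, 2]
After 'mod': [1, 19, 19, 13, 0]
After 'push -6': [1, 19, 19, 13, 0, -6]
After 'rot': [1, 19, 19, 0, -6, 13]
After 'push 16': [1, 19, 19, 0, -6, 13, 16]
After 'sub': [1, 19, 19, 0, -6, -3]
After 'push 15': [1, 19, 19, 0, -6, -3, 15]
After 'pick 0': [1, 19, 19, 0, -6, -3, 15, 15]
After 'gt': [1, 19, 19, 0, -6, -3, 0]
After 'pick 3': [1, 19, 19, 0, -6, -3, 0, 0]

Answer: 0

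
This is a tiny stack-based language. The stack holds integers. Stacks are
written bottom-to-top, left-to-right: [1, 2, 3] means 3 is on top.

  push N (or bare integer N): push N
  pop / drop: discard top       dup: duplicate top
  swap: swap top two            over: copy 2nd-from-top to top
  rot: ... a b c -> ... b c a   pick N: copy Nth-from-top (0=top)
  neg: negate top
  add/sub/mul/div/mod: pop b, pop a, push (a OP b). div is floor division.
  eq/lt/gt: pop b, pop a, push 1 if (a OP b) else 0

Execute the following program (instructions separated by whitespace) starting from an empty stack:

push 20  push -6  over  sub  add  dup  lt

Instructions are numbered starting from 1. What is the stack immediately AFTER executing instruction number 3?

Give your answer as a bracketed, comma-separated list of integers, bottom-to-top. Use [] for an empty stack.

Answer: [20, -6, 20]

Derivation:
Step 1 ('push 20'): [20]
Step 2 ('push -6'): [20, -6]
Step 3 ('over'): [20, -6, 20]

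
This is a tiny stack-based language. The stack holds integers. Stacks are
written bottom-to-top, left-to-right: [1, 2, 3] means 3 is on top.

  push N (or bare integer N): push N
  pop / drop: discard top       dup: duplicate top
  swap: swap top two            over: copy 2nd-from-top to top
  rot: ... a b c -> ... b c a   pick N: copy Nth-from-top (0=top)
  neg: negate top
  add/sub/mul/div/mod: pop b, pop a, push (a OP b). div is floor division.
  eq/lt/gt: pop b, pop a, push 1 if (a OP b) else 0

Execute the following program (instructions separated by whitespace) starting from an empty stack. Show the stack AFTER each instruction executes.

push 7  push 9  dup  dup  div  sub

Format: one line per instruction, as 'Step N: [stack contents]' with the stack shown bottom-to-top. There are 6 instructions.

Step 1: [7]
Step 2: [7, 9]
Step 3: [7, 9, 9]
Step 4: [7, 9, 9, 9]
Step 5: [7, 9, 1]
Step 6: [7, 8]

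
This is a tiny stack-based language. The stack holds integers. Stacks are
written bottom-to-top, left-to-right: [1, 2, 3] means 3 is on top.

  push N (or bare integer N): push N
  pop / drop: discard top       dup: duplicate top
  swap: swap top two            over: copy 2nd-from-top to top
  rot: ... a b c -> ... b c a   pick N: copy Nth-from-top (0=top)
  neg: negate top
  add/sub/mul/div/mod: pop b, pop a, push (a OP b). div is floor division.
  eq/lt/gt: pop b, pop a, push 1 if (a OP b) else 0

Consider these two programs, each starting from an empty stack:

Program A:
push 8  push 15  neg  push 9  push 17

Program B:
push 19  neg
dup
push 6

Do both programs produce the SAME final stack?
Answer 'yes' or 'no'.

Answer: no

Derivation:
Program A trace:
  After 'push 8': [8]
  After 'push 15': [8, 15]
  After 'neg': [8, -15]
  After 'push 9': [8, -15, 9]
  After 'push 17': [8, -15, 9, 17]
Program A final stack: [8, -15, 9, 17]

Program B trace:
  After 'push 19': [19]
  After 'neg': [-19]
  After 'dup': [-19, -19]
  After 'push 6': [-19, -19, 6]
Program B final stack: [-19, -19, 6]
Same: no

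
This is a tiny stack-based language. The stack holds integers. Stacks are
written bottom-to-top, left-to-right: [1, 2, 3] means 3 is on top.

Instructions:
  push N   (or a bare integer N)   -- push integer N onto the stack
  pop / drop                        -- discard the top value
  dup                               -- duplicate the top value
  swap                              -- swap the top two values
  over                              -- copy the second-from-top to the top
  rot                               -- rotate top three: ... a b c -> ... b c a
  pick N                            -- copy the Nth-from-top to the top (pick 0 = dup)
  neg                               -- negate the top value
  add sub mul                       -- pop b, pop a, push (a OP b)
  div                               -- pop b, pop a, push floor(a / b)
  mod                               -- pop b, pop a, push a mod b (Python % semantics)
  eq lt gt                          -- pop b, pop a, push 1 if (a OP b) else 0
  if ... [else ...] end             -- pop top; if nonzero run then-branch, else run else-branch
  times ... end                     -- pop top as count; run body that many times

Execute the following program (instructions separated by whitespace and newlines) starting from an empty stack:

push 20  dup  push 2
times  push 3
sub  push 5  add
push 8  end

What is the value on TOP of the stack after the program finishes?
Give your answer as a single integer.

Answer: 8

Derivation:
After 'push 20': [20]
After 'dup': [20, 20]
After 'push 2': [20, 20, 2]
After 'times': [20, 20]
After 'push 3': [20, 20, 3]
After 'sub': [20, 17]
After 'push 5': [20, 17, 5]
After 'add': [20, 22]
After 'push 8': [20, 22, 8]
After 'push 3': [20, 22, 8, 3]
After 'sub': [20, 22, 5]
After 'push 5': [20, 22, 5, 5]
After 'add': [20, 22, 10]
After 'push 8': [20, 22, 10, 8]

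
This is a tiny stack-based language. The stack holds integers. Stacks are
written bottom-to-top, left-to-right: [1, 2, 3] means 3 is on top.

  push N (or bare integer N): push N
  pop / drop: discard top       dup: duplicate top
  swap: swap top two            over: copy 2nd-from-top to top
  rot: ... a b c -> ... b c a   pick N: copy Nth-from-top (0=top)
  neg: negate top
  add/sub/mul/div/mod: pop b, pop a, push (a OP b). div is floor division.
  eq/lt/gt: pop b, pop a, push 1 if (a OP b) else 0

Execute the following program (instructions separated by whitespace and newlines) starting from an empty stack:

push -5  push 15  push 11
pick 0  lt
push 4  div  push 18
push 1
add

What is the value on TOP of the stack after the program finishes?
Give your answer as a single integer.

After 'push -5': [-5]
After 'push 15': [-5, 15]
After 'push 11': [-5, 15, 11]
After 'pick 0': [-5, 15, 11, 11]
After 'lt': [-5, 15, 0]
After 'push 4': [-5, 15, 0, 4]
After 'div': [-5, 15, 0]
After 'push 18': [-5, 15, 0, 18]
After 'push 1': [-5, 15, 0, 18, 1]
After 'add': [-5, 15, 0, 19]

Answer: 19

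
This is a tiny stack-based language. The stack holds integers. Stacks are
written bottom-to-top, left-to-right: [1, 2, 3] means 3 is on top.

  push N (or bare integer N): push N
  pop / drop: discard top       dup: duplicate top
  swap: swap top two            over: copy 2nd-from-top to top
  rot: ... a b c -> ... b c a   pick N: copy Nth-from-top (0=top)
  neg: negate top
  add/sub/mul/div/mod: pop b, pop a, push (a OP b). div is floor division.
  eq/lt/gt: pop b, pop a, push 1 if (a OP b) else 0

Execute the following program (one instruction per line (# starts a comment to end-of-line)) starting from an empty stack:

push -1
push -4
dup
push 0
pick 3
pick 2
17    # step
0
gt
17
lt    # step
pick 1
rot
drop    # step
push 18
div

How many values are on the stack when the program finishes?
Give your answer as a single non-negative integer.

Answer: 7

Derivation:
After 'push -1': stack = [-1] (depth 1)
After 'push -4': stack = [-1, -4] (depth 2)
After 'dup': stack = [-1, -4, -4] (depth 3)
After 'push 0': stack = [-1, -4, -4, 0] (depth 4)
After 'pick 3': stack = [-1, -4, -4, 0, -1] (depth 5)
After 'pick 2': stack = [-1, -4, -4, 0, -1, -4] (depth 6)
After 'push 17': stack = [-1, -4, -4, 0, -1, -4, 17] (depth 7)
After 'push 0': stack = [-1, -4, -4, 0, -1, -4, 17, 0] (depth 8)
After 'gt': stack = [-1, -4, -4, 0, -1, -4, 1] (depth 7)
After 'push 17': stack = [-1, -4, -4, 0, -1, -4, 1, 17] (depth 8)
After 'lt': stack = [-1, -4, -4, 0, -1, -4, 1] (depth 7)
After 'pick 1': stack = [-1, -4, -4, 0, -1, -4, 1, -4] (depth 8)
After 'rot': stack = [-1, -4, -4, 0, -1, 1, -4, -4] (depth 8)
After 'drop': stack = [-1, -4, -4, 0, -1, 1, -4] (depth 7)
After 'push 18': stack = [-1, -4, -4, 0, -1, 1, -4, 18] (depth 8)
After 'div': stack = [-1, -4, -4, 0, -1, 1, -1] (depth 7)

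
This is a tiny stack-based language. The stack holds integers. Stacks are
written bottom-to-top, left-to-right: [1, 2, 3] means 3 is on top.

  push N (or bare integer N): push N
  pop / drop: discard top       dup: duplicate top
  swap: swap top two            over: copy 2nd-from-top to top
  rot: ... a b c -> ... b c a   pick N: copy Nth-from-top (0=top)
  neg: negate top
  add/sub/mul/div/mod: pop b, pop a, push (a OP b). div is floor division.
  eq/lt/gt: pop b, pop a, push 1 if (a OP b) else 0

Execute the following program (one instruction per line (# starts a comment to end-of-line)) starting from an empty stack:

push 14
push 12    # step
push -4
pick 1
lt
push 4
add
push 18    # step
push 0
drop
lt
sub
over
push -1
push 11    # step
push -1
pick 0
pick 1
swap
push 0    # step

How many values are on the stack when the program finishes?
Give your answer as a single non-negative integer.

Answer: 9

Derivation:
After 'push 14': stack = [14] (depth 1)
After 'push 12': stack = [14, 12] (depth 2)
After 'push -4': stack = [14, 12, -4] (depth 3)
After 'pick 1': stack = [14, 12, -4, 12] (depth 4)
After 'lt': stack = [14, 12, 1] (depth 3)
After 'push 4': stack = [14, 12, 1, 4] (depth 4)
After 'add': stack = [14, 12, 5] (depth 3)
After 'push 18': stack = [14, 12, 5, 18] (depth 4)
After 'push 0': stack = [14, 12, 5, 18, 0] (depth 5)
After 'drop': stack = [14, 12, 5, 18] (depth 4)
After 'lt': stack = [14, 12, 1] (depth 3)
After 'sub': stack = [14, 11] (depth 2)
After 'over': stack = [14, 11, 14] (depth 3)
After 'push -1': stack = [14, 11, 14, -1] (depth 4)
After 'push 11': stack = [14, 11, 14, -1, 11] (depth 5)
After 'push -1': stack = [14, 11, 14, -1, 11, -1] (depth 6)
After 'pick 0': stack = [14, 11, 14, -1, 11, -1, -1] (depth 7)
After 'pick 1': stack = [14, 11, 14, -1, 11, -1, -1, -1] (depth 8)
After 'swap': stack = [14, 11, 14, -1, 11, -1, -1, -1] (depth 8)
After 'push 0': stack = [14, 11, 14, -1, 11, -1, -1, -1, 0] (depth 9)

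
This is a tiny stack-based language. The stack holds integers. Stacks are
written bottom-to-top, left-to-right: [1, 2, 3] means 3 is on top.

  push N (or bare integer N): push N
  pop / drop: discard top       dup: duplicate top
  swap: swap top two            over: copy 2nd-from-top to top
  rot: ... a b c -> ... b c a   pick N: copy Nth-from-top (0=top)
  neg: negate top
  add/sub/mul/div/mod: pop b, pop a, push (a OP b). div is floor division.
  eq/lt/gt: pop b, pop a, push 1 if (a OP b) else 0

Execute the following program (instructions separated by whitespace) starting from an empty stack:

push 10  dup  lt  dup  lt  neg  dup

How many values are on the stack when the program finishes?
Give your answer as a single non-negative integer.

Answer: 2

Derivation:
After 'push 10': stack = [10] (depth 1)
After 'dup': stack = [10, 10] (depth 2)
After 'lt': stack = [0] (depth 1)
After 'dup': stack = [0, 0] (depth 2)
After 'lt': stack = [0] (depth 1)
After 'neg': stack = [0] (depth 1)
After 'dup': stack = [0, 0] (depth 2)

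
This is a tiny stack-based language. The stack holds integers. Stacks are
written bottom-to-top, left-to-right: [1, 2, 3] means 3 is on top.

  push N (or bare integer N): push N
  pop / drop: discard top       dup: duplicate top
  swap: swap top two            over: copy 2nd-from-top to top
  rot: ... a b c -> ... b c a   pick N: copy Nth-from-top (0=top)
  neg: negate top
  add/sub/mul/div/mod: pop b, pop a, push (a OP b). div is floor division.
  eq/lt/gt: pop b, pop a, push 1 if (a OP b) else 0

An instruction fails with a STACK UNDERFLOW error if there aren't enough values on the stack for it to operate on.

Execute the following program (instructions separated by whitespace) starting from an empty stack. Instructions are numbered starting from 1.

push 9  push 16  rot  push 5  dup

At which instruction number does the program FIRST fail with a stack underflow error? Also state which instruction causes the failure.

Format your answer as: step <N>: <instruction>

Step 1 ('push 9'): stack = [9], depth = 1
Step 2 ('push 16'): stack = [9, 16], depth = 2
Step 3 ('rot'): needs 3 value(s) but depth is 2 — STACK UNDERFLOW

Answer: step 3: rot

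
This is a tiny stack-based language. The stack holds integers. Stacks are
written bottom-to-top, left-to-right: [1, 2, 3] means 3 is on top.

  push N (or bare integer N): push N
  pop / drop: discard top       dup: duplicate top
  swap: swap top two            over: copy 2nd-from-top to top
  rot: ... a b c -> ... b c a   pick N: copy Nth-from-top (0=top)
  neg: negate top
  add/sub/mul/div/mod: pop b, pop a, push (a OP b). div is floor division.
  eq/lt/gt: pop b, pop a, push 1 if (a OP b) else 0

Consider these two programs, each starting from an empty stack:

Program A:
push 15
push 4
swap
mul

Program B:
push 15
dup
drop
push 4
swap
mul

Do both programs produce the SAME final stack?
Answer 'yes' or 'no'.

Answer: yes

Derivation:
Program A trace:
  After 'push 15': [15]
  After 'push 4': [15, 4]
  After 'swap': [4, 15]
  After 'mul': [60]
Program A final stack: [60]

Program B trace:
  After 'push 15': [15]
  After 'dup': [15, 15]
  After 'drop': [15]
  After 'push 4': [15, 4]
  After 'swap': [4, 15]
  After 'mul': [60]
Program B final stack: [60]
Same: yes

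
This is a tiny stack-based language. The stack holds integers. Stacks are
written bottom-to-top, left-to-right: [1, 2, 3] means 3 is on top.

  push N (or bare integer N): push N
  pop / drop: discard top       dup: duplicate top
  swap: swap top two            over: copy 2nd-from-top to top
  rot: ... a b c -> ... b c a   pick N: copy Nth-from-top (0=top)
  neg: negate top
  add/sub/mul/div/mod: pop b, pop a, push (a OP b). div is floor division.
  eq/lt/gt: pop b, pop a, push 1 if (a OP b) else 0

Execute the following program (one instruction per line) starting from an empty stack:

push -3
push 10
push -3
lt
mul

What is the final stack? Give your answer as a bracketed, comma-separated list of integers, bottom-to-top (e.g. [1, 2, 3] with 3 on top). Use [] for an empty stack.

After 'push -3': [-3]
After 'push 10': [-3, 10]
After 'push -3': [-3, 10, -3]
After 'lt': [-3, 0]
After 'mul': [0]

Answer: [0]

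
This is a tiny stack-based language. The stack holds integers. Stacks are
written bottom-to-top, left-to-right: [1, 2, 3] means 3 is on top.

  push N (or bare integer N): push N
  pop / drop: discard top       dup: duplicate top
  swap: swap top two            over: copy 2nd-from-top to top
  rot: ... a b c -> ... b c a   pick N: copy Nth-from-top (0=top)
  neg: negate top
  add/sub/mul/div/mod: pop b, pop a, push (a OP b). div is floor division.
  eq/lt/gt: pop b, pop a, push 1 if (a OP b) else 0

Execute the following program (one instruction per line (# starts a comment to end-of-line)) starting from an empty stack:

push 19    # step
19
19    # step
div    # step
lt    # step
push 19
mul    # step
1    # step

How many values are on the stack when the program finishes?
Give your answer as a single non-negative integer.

After 'push 19': stack = [19] (depth 1)
After 'push 19': stack = [19, 19] (depth 2)
After 'push 19': stack = [19, 19, 19] (depth 3)
After 'div': stack = [19, 1] (depth 2)
After 'lt': stack = [0] (depth 1)
After 'push 19': stack = [0, 19] (depth 2)
After 'mul': stack = [0] (depth 1)
After 'push 1': stack = [0, 1] (depth 2)

Answer: 2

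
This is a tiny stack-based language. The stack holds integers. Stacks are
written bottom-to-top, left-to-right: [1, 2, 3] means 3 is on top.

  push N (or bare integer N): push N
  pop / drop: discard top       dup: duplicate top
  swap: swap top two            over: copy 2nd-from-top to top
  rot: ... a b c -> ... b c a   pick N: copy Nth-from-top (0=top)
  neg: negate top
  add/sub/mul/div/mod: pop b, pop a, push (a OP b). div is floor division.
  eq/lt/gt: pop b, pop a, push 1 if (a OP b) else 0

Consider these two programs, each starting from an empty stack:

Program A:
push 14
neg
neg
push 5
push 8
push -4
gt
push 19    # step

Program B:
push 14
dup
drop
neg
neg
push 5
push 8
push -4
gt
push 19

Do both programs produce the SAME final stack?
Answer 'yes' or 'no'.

Answer: yes

Derivation:
Program A trace:
  After 'push 14': [14]
  After 'neg': [-14]
  After 'neg': [14]
  After 'push 5': [14, 5]
  After 'push 8': [14, 5, 8]
  After 'push -4': [14, 5, 8, -4]
  After 'gt': [14, 5, 1]
  After 'push 19': [14, 5, 1, 19]
Program A final stack: [14, 5, 1, 19]

Program B trace:
  After 'push 14': [14]
  After 'dup': [14, 14]
  After 'drop': [14]
  After 'neg': [-14]
  After 'neg': [14]
  After 'push 5': [14, 5]
  After 'push 8': [14, 5, 8]
  After 'push -4': [14, 5, 8, -4]
  After 'gt': [14, 5, 1]
  After 'push 19': [14, 5, 1, 19]
Program B final stack: [14, 5, 1, 19]
Same: yes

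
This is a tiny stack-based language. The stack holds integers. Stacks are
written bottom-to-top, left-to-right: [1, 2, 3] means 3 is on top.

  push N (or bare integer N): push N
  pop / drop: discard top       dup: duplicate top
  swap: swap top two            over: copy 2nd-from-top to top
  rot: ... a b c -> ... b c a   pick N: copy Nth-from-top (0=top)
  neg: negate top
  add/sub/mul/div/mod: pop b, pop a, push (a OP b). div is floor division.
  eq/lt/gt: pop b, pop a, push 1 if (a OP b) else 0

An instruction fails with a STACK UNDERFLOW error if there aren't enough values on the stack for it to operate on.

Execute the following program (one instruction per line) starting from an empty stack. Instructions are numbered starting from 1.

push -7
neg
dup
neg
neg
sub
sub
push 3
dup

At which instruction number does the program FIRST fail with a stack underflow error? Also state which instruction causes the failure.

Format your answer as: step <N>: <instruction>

Answer: step 7: sub

Derivation:
Step 1 ('push -7'): stack = [-7], depth = 1
Step 2 ('neg'): stack = [7], depth = 1
Step 3 ('dup'): stack = [7, 7], depth = 2
Step 4 ('neg'): stack = [7, -7], depth = 2
Step 5 ('neg'): stack = [7, 7], depth = 2
Step 6 ('sub'): stack = [0], depth = 1
Step 7 ('sub'): needs 2 value(s) but depth is 1 — STACK UNDERFLOW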